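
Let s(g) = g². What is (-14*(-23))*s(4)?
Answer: 5152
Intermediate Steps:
(-14*(-23))*s(4) = -14*(-23)*4² = 322*16 = 5152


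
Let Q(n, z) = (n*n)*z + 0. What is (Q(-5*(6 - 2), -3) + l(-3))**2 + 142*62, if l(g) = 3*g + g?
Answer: 1477748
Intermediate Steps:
l(g) = 4*g
Q(n, z) = z*n**2 (Q(n, z) = n**2*z + 0 = z*n**2 + 0 = z*n**2)
(Q(-5*(6 - 2), -3) + l(-3))**2 + 142*62 = (-3*25*(6 - 2)**2 + 4*(-3))**2 + 142*62 = (-3*(-5*4)**2 - 12)**2 + 8804 = (-3*(-20)**2 - 12)**2 + 8804 = (-3*400 - 12)**2 + 8804 = (-1200 - 12)**2 + 8804 = (-1212)**2 + 8804 = 1468944 + 8804 = 1477748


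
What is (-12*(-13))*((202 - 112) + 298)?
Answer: 60528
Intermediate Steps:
(-12*(-13))*((202 - 112) + 298) = 156*(90 + 298) = 156*388 = 60528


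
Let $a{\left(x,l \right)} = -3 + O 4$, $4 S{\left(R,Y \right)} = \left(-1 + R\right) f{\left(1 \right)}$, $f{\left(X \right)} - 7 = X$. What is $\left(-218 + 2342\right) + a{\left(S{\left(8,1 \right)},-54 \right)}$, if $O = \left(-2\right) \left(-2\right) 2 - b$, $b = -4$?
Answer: $2169$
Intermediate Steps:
$O = 12$ ($O = \left(-2\right) \left(-2\right) 2 - -4 = 4 \cdot 2 + 4 = 8 + 4 = 12$)
$f{\left(X \right)} = 7 + X$
$S{\left(R,Y \right)} = -2 + 2 R$ ($S{\left(R,Y \right)} = \frac{\left(-1 + R\right) \left(7 + 1\right)}{4} = \frac{\left(-1 + R\right) 8}{4} = \frac{-8 + 8 R}{4} = -2 + 2 R$)
$a{\left(x,l \right)} = 45$ ($a{\left(x,l \right)} = -3 + 12 \cdot 4 = -3 + 48 = 45$)
$\left(-218 + 2342\right) + a{\left(S{\left(8,1 \right)},-54 \right)} = \left(-218 + 2342\right) + 45 = 2124 + 45 = 2169$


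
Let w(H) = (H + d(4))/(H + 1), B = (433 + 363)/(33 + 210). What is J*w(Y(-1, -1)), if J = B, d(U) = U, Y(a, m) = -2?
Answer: -1592/243 ≈ -6.5514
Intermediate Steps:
B = 796/243 ≈ 3.2757
J = 796/243 ≈ 3.2757
w(H) = (4 + H)/(1 + H) (w(H) = (H + 4)/(H + 1) = (4 + H)/(1 + H))
J*w(Y(-1, -1)) = 796*((4 - 2)/(1 - 2))/243 = 796*(2/(-1))/243 = 796*(-1*2)/243 = (796/243)*(-2) = -1592/243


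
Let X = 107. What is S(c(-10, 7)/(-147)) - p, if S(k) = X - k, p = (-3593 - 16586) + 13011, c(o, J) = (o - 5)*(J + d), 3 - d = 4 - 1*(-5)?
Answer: 356470/49 ≈ 7274.9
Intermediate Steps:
d = -6 (d = 3 - (4 - 1*(-5)) = 3 - (4 + 5) = 3 - 1*9 = 3 - 9 = -6)
c(o, J) = (-6 + J)*(-5 + o) (c(o, J) = (o - 5)*(J - 6) = (-5 + o)*(-6 + J) = (-6 + J)*(-5 + o))
p = -7168 (p = -20179 + 13011 = -7168)
S(k) = 107 - k
S(c(-10, 7)/(-147)) - p = (107 - (30 - 6*(-10) - 5*7 + 7*(-10))/(-147)) - 1*(-7168) = (107 - (30 + 60 - 35 - 70)*(-1)/147) + 7168 = (107 - (-15)*(-1)/147) + 7168 = (107 - 1*5/49) + 7168 = (107 - 5/49) + 7168 = 5238/49 + 7168 = 356470/49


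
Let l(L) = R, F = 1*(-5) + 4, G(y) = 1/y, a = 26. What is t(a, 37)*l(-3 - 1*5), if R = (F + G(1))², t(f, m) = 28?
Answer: 0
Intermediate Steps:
G(y) = 1/y
F = -1 (F = -5 + 4 = -1)
R = 0 (R = (-1 + 1/1)² = (-1 + 1)² = 0² = 0)
l(L) = 0
t(a, 37)*l(-3 - 1*5) = 28*0 = 0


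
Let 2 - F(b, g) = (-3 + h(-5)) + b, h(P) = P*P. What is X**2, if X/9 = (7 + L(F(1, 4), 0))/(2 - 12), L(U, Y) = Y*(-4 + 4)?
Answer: 3969/100 ≈ 39.690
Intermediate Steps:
h(P) = P**2
F(b, g) = -20 - b (F(b, g) = 2 - ((-3 + (-5)**2) + b) = 2 - ((-3 + 25) + b) = 2 - (22 + b) = 2 + (-22 - b) = -20 - b)
L(U, Y) = 0 (L(U, Y) = Y*0 = 0)
X = -63/10 (X = 9*((7 + 0)/(2 - 12)) = 9*(7/(-10)) = 9*(7*(-1/10)) = 9*(-7/10) = -63/10 ≈ -6.3000)
X**2 = (-63/10)**2 = 3969/100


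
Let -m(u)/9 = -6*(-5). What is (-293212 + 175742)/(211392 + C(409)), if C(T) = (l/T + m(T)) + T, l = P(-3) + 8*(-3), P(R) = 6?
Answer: -48045230/86516161 ≈ -0.55533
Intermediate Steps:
m(u) = -270 (m(u) = -(-54)*(-5) = -9*30 = -270)
l = -18 (l = 6 + 8*(-3) = 6 - 24 = -18)
C(T) = -270 + T - 18/T (C(T) = (-18/T - 270) + T = (-270 - 18/T) + T = -270 + T - 18/T)
(-293212 + 175742)/(211392 + C(409)) = (-293212 + 175742)/(211392 + (-270 + 409 - 18/409)) = -117470/(211392 + (-270 + 409 - 18*1/409)) = -117470/(211392 + (-270 + 409 - 18/409)) = -117470/(211392 + 56833/409) = -117470/86516161/409 = -117470*409/86516161 = -48045230/86516161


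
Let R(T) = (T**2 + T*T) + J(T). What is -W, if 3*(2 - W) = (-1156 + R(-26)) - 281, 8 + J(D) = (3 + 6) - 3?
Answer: -31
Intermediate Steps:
J(D) = -2 (J(D) = -8 + ((3 + 6) - 3) = -8 + (9 - 3) = -8 + 6 = -2)
R(T) = -2 + 2*T**2 (R(T) = (T**2 + T*T) - 2 = (T**2 + T**2) - 2 = 2*T**2 - 2 = -2 + 2*T**2)
W = 31 (W = 2 - ((-1156 + (-2 + 2*(-26)**2)) - 281)/3 = 2 - ((-1156 + (-2 + 2*676)) - 281)/3 = 2 - ((-1156 + (-2 + 1352)) - 281)/3 = 2 - ((-1156 + 1350) - 281)/3 = 2 - (194 - 281)/3 = 2 - 1/3*(-87) = 2 + 29 = 31)
-W = -1*31 = -31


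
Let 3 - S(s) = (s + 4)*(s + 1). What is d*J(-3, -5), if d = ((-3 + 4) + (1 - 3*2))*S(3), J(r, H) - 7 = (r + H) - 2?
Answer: -300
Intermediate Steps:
J(r, H) = 5 + H + r (J(r, H) = 7 + ((r + H) - 2) = 7 + ((H + r) - 2) = 7 + (-2 + H + r) = 5 + H + r)
S(s) = 3 - (1 + s)*(4 + s) (S(s) = 3 - (s + 4)*(s + 1) = 3 - (4 + s)*(1 + s) = 3 - (1 + s)*(4 + s))
d = 100 (d = ((-3 + 4) + (1 - 3*2))*(-1 - 1*3² - 5*3) = (1 + (1 - 6))*(-1 - 1*9 - 15) = (1 - 5)*(-1 - 9 - 15) = -4*(-25) = 100)
d*J(-3, -5) = 100*(5 - 5 - 3) = 100*(-3) = -300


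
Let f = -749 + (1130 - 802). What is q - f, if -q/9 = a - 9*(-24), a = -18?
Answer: -1361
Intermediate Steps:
f = -421 (f = -749 + 328 = -421)
q = -1782 (q = -9*(-18 - 9*(-24)) = -9*(-18 + 216) = -9*198 = -1782)
q - f = -1782 - 1*(-421) = -1782 + 421 = -1361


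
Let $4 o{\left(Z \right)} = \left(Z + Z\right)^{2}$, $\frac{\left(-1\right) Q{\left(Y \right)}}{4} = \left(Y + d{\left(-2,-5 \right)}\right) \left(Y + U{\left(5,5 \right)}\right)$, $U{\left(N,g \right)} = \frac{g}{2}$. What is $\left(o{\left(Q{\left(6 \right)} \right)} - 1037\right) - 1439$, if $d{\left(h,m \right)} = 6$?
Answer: $163988$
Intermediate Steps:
$U{\left(N,g \right)} = \frac{g}{2}$ ($U{\left(N,g \right)} = g \frac{1}{2} = \frac{g}{2}$)
$Q{\left(Y \right)} = - 4 \left(6 + Y\right) \left(\frac{5}{2} + Y\right)$ ($Q{\left(Y \right)} = - 4 \left(Y + 6\right) \left(Y + \frac{1}{2} \cdot 5\right) = - 4 \left(6 + Y\right) \left(Y + \frac{5}{2}\right) = - 4 \left(6 + Y\right) \left(\frac{5}{2} + Y\right)$)
$o{\left(Z \right)} = Z^{2}$ ($o{\left(Z \right)} = \frac{\left(Z + Z\right)^{2}}{4} = \frac{\left(2 Z\right)^{2}}{4} = \frac{4 Z^{2}}{4} = Z^{2}$)
$\left(o{\left(Q{\left(6 \right)} \right)} - 1037\right) - 1439 = \left(\left(-60 - 204 - 4 \cdot 6^{2}\right)^{2} - 1037\right) - 1439 = \left(\left(-60 - 204 - 144\right)^{2} - 1037\right) - 1439 = \left(\left(-408\right)^{2} - 1037\right) - 1439 = \left(166464 - 1037\right) - 1439 = 165427 - 1439 = 163988$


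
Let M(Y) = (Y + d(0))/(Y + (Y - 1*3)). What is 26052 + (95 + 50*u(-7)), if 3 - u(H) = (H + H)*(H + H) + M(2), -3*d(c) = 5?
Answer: 49441/3 ≈ 16480.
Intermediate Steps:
d(c) = -5/3 (d(c) = -⅓*5 = -5/3)
M(Y) = (-5/3 + Y)/(-3 + 2*Y) (M(Y) = (Y - 5/3)/(Y + (Y - 1*3)) = (-5/3 + Y)/(Y + (Y - 3)) = (-5/3 + Y)/(Y + (-3 + Y)) = (-5/3 + Y)/(-3 + 2*Y))
u(H) = 8/3 - 4*H² (u(H) = 3 - ((H + H)*(H + H) + (-5 + 3*2)/(3*(-3 + 2*2))) = 3 - ((2*H)*(2*H) + (-5 + 6)/(3*(-3 + 4))) = 3 - (4*H² + (⅓)*1/1) = 3 - (4*H² + (⅓)*1*1) = 3 - (4*H² + ⅓) = 3 - (⅓ + 4*H²) = 3 + (-⅓ - 4*H²) = 8/3 - 4*H²)
26052 + (95 + 50*u(-7)) = 26052 + (95 + 50*(8/3 - 4*(-7)²)) = 26052 + (95 + 50*(8/3 - 4*49)) = 26052 + (95 + 50*(8/3 - 196)) = 26052 + (95 + 50*(-580/3)) = 26052 + (95 - 29000/3) = 26052 - 28715/3 = 49441/3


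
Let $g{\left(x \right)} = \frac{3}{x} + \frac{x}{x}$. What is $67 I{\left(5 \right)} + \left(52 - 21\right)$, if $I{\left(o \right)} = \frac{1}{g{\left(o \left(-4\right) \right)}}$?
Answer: $\frac{1867}{17} \approx 109.82$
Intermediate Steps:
$g{\left(x \right)} = 1 + \frac{3}{x}$ ($g{\left(x \right)} = \frac{3}{x} + 1 = 1 + \frac{3}{x}$)
$I{\left(o \right)} = - \frac{4 o}{3 - 4 o}$ ($I{\left(o \right)} = \frac{1}{\frac{1}{o \left(-4\right)} \left(3 + o \left(-4\right)\right)} = \frac{1}{\frac{1}{\left(-4\right) o} \left(3 - 4 o\right)} = \frac{1}{- \frac{1}{4 o} \left(3 - 4 o\right)} = \frac{1}{\left(- \frac{1}{4}\right) \frac{1}{o} \left(3 - 4 o\right)} = - \frac{4 o}{3 - 4 o}$)
$67 I{\left(5 \right)} + \left(52 - 21\right) = 67 \cdot 4 \cdot 5 \frac{1}{-3 + 4 \cdot 5} + \left(52 - 21\right) = 67 \cdot 4 \cdot 5 \frac{1}{-3 + 20} + \left(52 - 21\right) = 67 \cdot 4 \cdot 5 \cdot \frac{1}{17} + 31 = 67 \cdot \frac{20}{17} + 31 = \frac{1340}{17} + 31 = \frac{1867}{17}$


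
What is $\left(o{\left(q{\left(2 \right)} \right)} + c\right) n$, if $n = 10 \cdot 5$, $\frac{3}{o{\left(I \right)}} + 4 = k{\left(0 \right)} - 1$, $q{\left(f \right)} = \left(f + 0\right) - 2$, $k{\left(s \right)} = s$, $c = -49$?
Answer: $-2480$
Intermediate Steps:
$q{\left(f \right)} = -2 + f$ ($q{\left(f \right)} = f - 2 = -2 + f$)
$o{\left(I \right)} = - \frac{3}{5}$ ($o{\left(I \right)} = \frac{3}{-4 + \left(0 - 1\right)} = \frac{3}{-4 - 1} = \frac{3}{-5} = 3 \left(- \frac{1}{5}\right) = - \frac{3}{5}$)
$n = 50$
$\left(o{\left(q{\left(2 \right)} \right)} + c\right) n = \left(- \frac{3}{5} - 49\right) 50 = \left(- \frac{248}{5}\right) 50 = -2480$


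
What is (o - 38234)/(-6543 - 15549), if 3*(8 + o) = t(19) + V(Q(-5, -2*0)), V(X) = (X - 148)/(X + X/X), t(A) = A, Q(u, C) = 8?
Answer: 1032503/596484 ≈ 1.7310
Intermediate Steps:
V(X) = (-148 + X)/(1 + X) (V(X) = (-148 + X)/(X + 1) = (-148 + X)/(1 + X))
o = -185/27 (o = -8 + (19 + (-148 + 8)/(1 + 8))/3 = -8 + (19 - 140/9)/3 = -8 + (1/3)*(31/9) = -8 + 31/27 = -185/27 ≈ -6.8519)
(o - 38234)/(-6543 - 15549) = (-185/27 - 38234)/(-6543 - 15549) = -1032503/27/(-22092) = -1032503/27*(-1/22092) = 1032503/596484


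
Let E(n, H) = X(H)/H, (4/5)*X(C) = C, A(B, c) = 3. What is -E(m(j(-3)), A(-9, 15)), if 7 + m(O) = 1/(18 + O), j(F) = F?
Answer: -5/4 ≈ -1.2500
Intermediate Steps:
X(C) = 5*C/4
m(O) = -7 + 1/(18 + O)
E(n, H) = 5/4 (E(n, H) = (5*H/4)/H = 5/4)
-E(m(j(-3)), A(-9, 15)) = -1*5/4 = -5/4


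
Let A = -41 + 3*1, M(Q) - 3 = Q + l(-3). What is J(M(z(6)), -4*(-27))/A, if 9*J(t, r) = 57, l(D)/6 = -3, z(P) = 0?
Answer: -⅙ ≈ -0.16667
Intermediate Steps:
l(D) = -18 (l(D) = 6*(-3) = -18)
M(Q) = -15 + Q (M(Q) = 3 + (Q - 18) = 3 + (-18 + Q) = -15 + Q)
J(t, r) = 19/3 (J(t, r) = (⅑)*57 = 19/3)
A = -38 (A = -41 + 3 = -38)
J(M(z(6)), -4*(-27))/A = (19/3)/(-38) = (19/3)*(-1/38) = -⅙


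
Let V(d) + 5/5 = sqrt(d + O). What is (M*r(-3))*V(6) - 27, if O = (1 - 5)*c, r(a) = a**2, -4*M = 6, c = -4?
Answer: -27/2 - 27*sqrt(22)/2 ≈ -76.821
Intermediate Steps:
M = -3/2 (M = -1/4*6 = -3/2 ≈ -1.5000)
O = 16 (O = (1 - 5)*(-4) = -4*(-4) = 16)
V(d) = -1 + sqrt(16 + d) (V(d) = -1 + sqrt(d + 16) = -1 + sqrt(16 + d))
(M*r(-3))*V(6) - 27 = (-3/2*(-3)**2)*(-1 + sqrt(16 + 6)) - 27 = (-3/2*9)*(-1 + sqrt(22)) - 27 = -27*(-1 + sqrt(22))/2 - 27 = (27/2 - 27*sqrt(22)/2) - 27 = -27/2 - 27*sqrt(22)/2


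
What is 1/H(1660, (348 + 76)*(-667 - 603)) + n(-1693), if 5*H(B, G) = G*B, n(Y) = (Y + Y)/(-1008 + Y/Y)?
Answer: 215497817/64089280 ≈ 3.3625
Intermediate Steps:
n(Y) = -2*Y/1007 (n(Y) = (2*Y)/(-1008 + 1) = (2*Y)/(-1007) = (2*Y)*(-1/1007) = -2*Y/1007)
H(B, G) = B*G/5 (H(B, G) = (G*B)/5 = (B*G)/5 = B*G/5)
1/H(1660, (348 + 76)*(-667 - 603)) + n(-1693) = 1/((⅕)*1660*((348 + 76)*(-667 - 603))) - 2/1007*(-1693) = 1/((⅕)*1660*(424*(-1270))) + 3386/1007 = 1/((⅕)*1660*(-538480)) + 3386/1007 = 1/(-178775360) + 3386/1007 = -1/178775360 + 3386/1007 = 215497817/64089280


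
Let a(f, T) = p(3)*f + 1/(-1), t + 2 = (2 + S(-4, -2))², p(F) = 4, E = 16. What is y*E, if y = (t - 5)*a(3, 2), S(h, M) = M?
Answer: -1232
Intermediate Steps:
t = -2 (t = -2 + (2 - 2)² = -2 + 0² = -2 + 0 = -2)
a(f, T) = -1 + 4*f (a(f, T) = 4*f + 1/(-1) = 4*f - 1 = -1 + 4*f)
y = -77 (y = (-2 - 5)*(-1 + 4*3) = -7*(-1 + 12) = -7*11 = -77)
y*E = -77*16 = -1232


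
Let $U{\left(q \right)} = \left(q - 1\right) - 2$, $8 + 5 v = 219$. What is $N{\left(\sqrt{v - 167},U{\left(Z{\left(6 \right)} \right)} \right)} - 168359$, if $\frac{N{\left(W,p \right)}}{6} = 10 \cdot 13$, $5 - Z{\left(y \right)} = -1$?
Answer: $-167579$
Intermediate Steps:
$v = \frac{211}{5}$ ($v = - \frac{8}{5} + \frac{1}{5} \cdot 219 = - \frac{8}{5} + \frac{219}{5} = \frac{211}{5} \approx 42.2$)
$Z{\left(y \right)} = 6$ ($Z{\left(y \right)} = 5 - -1 = 5 + 1 = 6$)
$U{\left(q \right)} = -3 + q$ ($U{\left(q \right)} = \left(-1 + q\right) - 2 = -3 + q$)
$N{\left(W,p \right)} = 780$ ($N{\left(W,p \right)} = 6 \cdot 10 \cdot 13 = 6 \cdot 130 = 780$)
$N{\left(\sqrt{v - 167},U{\left(Z{\left(6 \right)} \right)} \right)} - 168359 = 780 - 168359 = -167579$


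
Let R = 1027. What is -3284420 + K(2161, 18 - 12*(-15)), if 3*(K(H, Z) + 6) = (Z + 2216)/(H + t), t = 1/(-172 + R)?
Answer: -3034244358733/923828 ≈ -3.2844e+6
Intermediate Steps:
t = 1/855 (t = 1/(-172 + 1027) = 1/855 ≈ 0.0011696)
K(H, Z) = -6 + (2216 + Z)/(3*(1/855 + H)) (K(H, Z) = -6 + ((Z + 2216)/(H + 1/855))/3 = -6 + ((2216 + Z)/(1/855 + H))/3 = -6 + (2216 + Z)/(3*(1/855 + H)))
-3284420 + K(2161, 18 - 12*(-15)) = -3284420 + 3*(210518 - 1710*2161 + 95*(18 - 12*(-15)))/(1 + 855*2161) = -3284420 + 3*(210518 - 3695310 + 95*(18 + 180))/(1 + 1847655) = -3284420 + 3*(210518 - 3695310 + 95*198)/1847656 = -3284420 + 3*(1/1847656)*(210518 - 3695310 + 18810) = -3284420 + 3*(1/1847656)*(-3465982) = -3284420 - 5198973/923828 = -3034244358733/923828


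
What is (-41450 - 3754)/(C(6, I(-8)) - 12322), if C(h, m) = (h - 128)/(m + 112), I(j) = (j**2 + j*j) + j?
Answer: 1747888/476471 ≈ 3.6684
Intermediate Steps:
I(j) = j + 2*j**2 (I(j) = (j**2 + j**2) + j = 2*j**2 + j = j + 2*j**2)
C(h, m) = (-128 + h)/(112 + m)
(-41450 - 3754)/(C(6, I(-8)) - 12322) = (-41450 - 3754)/((-128 + 6)/(112 - 8*(1 + 2*(-8))) - 12322) = -45204/(-122/(112 - 8*(1 - 16)) - 12322) = -45204/(-122/(112 - 8*(-15)) - 12322) = -45204/(-122/(112 + 120) - 12322) = -45204/(-122/232 - 12322) = -45204/((1/232)*(-122) - 12322) = -45204/(-61/116 - 12322) = -45204/(-1429413/116) = -45204*(-116/1429413) = 1747888/476471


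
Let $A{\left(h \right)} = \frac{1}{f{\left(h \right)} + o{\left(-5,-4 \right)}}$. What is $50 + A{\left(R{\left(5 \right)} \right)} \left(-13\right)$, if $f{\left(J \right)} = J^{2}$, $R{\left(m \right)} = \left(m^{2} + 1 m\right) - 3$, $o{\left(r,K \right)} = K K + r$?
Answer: $\frac{36987}{740} \approx 49.982$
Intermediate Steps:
$o{\left(r,K \right)} = r + K^{2}$ ($o{\left(r,K \right)} = K^{2} + r = r + K^{2}$)
$R{\left(m \right)} = -3 + m + m^{2}$ ($R{\left(m \right)} = \left(m^{2} + m\right) - 3 = \left(m + m^{2}\right) - 3 = -3 + m + m^{2}$)
$A{\left(h \right)} = \frac{1}{11 + h^{2}}$ ($A{\left(h \right)} = \frac{1}{h^{2} - \left(5 - \left(-4\right)^{2}\right)} = \frac{1}{h^{2} + \left(-5 + 16\right)} = \frac{1}{h^{2} + 11} = \frac{1}{11 + h^{2}}$)
$50 + A{\left(R{\left(5 \right)} \right)} \left(-13\right) = 50 + \frac{1}{11 + \left(-3 + 5 + 5^{2}\right)^{2}} \left(-13\right) = 50 + \frac{1}{11 + \left(-3 + 5 + 25\right)^{2}} \left(-13\right) = 50 + \frac{1}{11 + 27^{2}} \left(-13\right) = 50 + \frac{1}{11 + 729} \left(-13\right) = 50 + \frac{1}{740} \left(-13\right) = 50 - \frac{13}{740} = \frac{36987}{740}$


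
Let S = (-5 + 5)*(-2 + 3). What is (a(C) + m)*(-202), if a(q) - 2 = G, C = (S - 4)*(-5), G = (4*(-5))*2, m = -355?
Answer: 79386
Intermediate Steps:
S = 0 (S = 0*1 = 0)
G = -40 (G = -20*2 = -40)
C = 20 (C = (0 - 4)*(-5) = -4*(-5) = 20)
a(q) = -38 (a(q) = 2 - 40 = -38)
(a(C) + m)*(-202) = (-38 - 355)*(-202) = -393*(-202) = 79386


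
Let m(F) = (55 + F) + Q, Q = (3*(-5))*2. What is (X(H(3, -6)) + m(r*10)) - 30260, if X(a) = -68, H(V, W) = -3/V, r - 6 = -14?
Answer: -30383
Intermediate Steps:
r = -8 (r = 6 - 14 = -8)
Q = -30 (Q = -15*2 = -30)
m(F) = 25 + F (m(F) = (55 + F) - 30 = 25 + F)
(X(H(3, -6)) + m(r*10)) - 30260 = (-68 + (25 - 8*10)) - 30260 = (-68 + (25 - 80)) - 30260 = (-68 - 55) - 30260 = -123 - 30260 = -30383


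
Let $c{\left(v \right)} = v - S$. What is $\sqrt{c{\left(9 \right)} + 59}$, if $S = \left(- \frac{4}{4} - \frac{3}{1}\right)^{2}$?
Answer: $2 \sqrt{13} \approx 7.2111$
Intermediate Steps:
$S = 16$ ($S = \left(\left(-4\right) \frac{1}{4} - 3\right)^{2} = \left(-1 - 3\right)^{2} = \left(-4\right)^{2} = 16$)
$c{\left(v \right)} = -16 + v$ ($c{\left(v \right)} = v - 16 = -16 + v$)
$\sqrt{c{\left(9 \right)} + 59} = \sqrt{\left(-16 + 9\right) + 59} = \sqrt{-7 + 59} = \sqrt{52} = 2 \sqrt{13}$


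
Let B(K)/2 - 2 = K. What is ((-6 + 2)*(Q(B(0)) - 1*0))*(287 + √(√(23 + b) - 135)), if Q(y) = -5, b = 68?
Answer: 5740 + 20*√(-135 + √91) ≈ 5740.0 + 224.02*I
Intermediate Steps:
B(K) = 4 + 2*K
((-6 + 2)*(Q(B(0)) - 1*0))*(287 + √(√(23 + b) - 135)) = ((-6 + 2)*(-5 - 1*0))*(287 + √(√(23 + 68) - 135)) = (-4*(-5 + 0))*(287 + √(√91 - 135)) = (-4*(-5))*(287 + √(-135 + √91)) = 20*(287 + √(-135 + √91)) = 5740 + 20*√(-135 + √91)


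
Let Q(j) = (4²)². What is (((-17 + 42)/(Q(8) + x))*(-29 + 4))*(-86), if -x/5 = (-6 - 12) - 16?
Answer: 26875/213 ≈ 126.17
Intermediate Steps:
Q(j) = 256 (Q(j) = 16² = 256)
x = 170 (x = -5*((-6 - 12) - 16) = -5*(-18 - 16) = -5*(-34) = 170)
(((-17 + 42)/(Q(8) + x))*(-29 + 4))*(-86) = (((-17 + 42)/(256 + 170))*(-29 + 4))*(-86) = ((25/426)*(-25))*(-86) = -625/426*(-86) = 26875/213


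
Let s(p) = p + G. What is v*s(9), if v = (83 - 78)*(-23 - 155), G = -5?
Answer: -3560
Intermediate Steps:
s(p) = -5 + p (s(p) = p - 5 = -5 + p)
v = -890 (v = 5*(-178) = -890)
v*s(9) = -890*(-5 + 9) = -890*4 = -3560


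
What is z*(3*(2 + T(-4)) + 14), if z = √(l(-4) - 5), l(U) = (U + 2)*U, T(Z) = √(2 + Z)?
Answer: √3*(20 + 3*I*√2) ≈ 34.641 + 7.3485*I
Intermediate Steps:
l(U) = U*(2 + U) (l(U) = (2 + U)*U = U*(2 + U))
z = √3 (z = √(-4*(2 - 4) - 5) = √(-4*(-2) - 5) = √(8 - 5) = √3 ≈ 1.7320)
z*(3*(2 + T(-4)) + 14) = √3*(3*(2 + √(2 - 4)) + 14) = √3*(3*(2 + √(-2)) + 14) = √3*(3*(2 + I*√2) + 14) = √3*((6 + 3*I*√2) + 14) = √3*(20 + 3*I*√2)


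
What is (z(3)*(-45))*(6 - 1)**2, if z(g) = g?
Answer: -3375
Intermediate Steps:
(z(3)*(-45))*(6 - 1)**2 = (3*(-45))*(6 - 1)**2 = -135*5**2 = -135*25 = -3375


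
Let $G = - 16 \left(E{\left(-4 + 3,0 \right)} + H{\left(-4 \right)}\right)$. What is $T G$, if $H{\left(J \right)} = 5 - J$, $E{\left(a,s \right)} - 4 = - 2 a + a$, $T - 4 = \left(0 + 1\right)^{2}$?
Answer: $-1120$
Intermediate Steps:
$T = 5$ ($T = 4 + \left(0 + 1\right)^{2} = 4 + 1^{2} = 4 + 1 = 5$)
$E{\left(a,s \right)} = 4 - a$ ($E{\left(a,s \right)} = 4 + \left(- 2 a + a\right) = 4 - a$)
$G = -224$ ($G = - 16 \left(\left(4 - \left(-4 + 3\right)\right) + \left(5 - -4\right)\right) = - 16 \left(\left(4 - -1\right) + \left(5 + 4\right)\right) = - 16 \left(\left(4 + 1\right) + 9\right) = - 16 \left(5 + 9\right) = \left(-16\right) 14 = -224$)
$T G = 5 \left(-224\right) = -1120$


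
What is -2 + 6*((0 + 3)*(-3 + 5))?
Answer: 34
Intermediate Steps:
-2 + 6*((0 + 3)*(-3 + 5)) = -2 + 6*(3*2) = -2 + 6*6 = -2 + 36 = 34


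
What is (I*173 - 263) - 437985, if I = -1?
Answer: -438421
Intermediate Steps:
(I*173 - 263) - 437985 = (-1*173 - 263) - 437985 = (-173 - 263) - 437985 = -436 - 437985 = -438421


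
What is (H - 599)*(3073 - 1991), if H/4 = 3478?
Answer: 14404666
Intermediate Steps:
H = 13912 (H = 4*3478 = 13912)
(H - 599)*(3073 - 1991) = (13912 - 599)*(3073 - 1991) = 13313*1082 = 14404666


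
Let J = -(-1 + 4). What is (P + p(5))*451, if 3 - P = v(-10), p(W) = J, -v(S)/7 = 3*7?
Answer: 66297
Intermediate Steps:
v(S) = -147 (v(S) = -21*7 = -7*21 = -147)
J = -3 (J = -1*3 = -3)
p(W) = -3
P = 150 (P = 3 - 1*(-147) = 3 + 147 = 150)
(P + p(5))*451 = (150 - 3)*451 = 147*451 = 66297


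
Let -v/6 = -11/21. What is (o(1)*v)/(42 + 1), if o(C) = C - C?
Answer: 0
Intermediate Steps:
o(C) = 0
v = 22/7 (v = -(-66)/21 = -6*(-11/21) = 22/7 ≈ 3.1429)
(o(1)*v)/(42 + 1) = (0*(22/7))/(42 + 1) = 0/43 = 0*(1/43) = 0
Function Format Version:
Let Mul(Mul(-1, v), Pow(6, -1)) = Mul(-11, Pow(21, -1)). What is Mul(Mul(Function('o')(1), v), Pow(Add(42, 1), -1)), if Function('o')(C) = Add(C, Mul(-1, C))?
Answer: 0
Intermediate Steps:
Function('o')(C) = 0
v = Rational(22, 7) (v = Mul(-6, Mul(-11, Pow(21, -1))) = Mul(-6, Mul(-11, Rational(1, 21))) = Mul(-6, Rational(-11, 21)) = Rational(22, 7) ≈ 3.1429)
Mul(Mul(Function('o')(1), v), Pow(Add(42, 1), -1)) = Mul(Mul(0, Rational(22, 7)), Pow(Add(42, 1), -1)) = Mul(0, Pow(43, -1)) = Mul(0, Rational(1, 43)) = 0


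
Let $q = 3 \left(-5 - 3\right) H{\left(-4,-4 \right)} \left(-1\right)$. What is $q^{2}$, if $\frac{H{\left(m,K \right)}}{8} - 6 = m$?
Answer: $147456$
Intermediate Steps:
$H{\left(m,K \right)} = 48 + 8 m$
$q = 384$ ($q = 3 \left(-5 - 3\right) \left(48 + 8 \left(-4\right)\right) \left(-1\right) = 3 \left(-8\right) \left(48 - 32\right) \left(-1\right) = \left(-24\right) 16 \left(-1\right) = \left(-384\right) \left(-1\right) = 384$)
$q^{2} = 384^{2} = 147456$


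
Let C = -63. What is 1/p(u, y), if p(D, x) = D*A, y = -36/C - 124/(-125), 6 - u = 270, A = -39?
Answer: 1/10296 ≈ 9.7125e-5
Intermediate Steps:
u = -264 (u = 6 - 1*270 = 6 - 270 = -264)
y = 1368/875 (y = -36/(-63) - 124/(-125) = -36*(-1/63) - 124*(-1/125) = 4/7 + 124/125 = 1368/875 ≈ 1.5634)
p(D, x) = -39*D (p(D, x) = D*(-39) = -39*D)
1/p(u, y) = 1/(-39*(-264)) = 1/10296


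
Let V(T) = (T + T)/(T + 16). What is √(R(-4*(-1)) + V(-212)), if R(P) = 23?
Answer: 3*√137/7 ≈ 5.0163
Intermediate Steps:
V(T) = 2*T/(16 + T) (V(T) = (2*T)/(16 + T) = 2*T/(16 + T))
√(R(-4*(-1)) + V(-212)) = √(23 + 2*(-212)/(16 - 212)) = √(23 + 2*(-212)/(-196)) = √(23 + 2*(-212)*(-1/196)) = √(23 + 106/49) = √(1233/49) = 3*√137/7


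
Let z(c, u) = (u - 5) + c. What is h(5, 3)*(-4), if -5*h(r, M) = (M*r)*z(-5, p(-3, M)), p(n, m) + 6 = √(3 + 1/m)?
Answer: -192 + 4*√30 ≈ -170.09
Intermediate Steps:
p(n, m) = -6 + √(3 + 1/m)
z(c, u) = -5 + c + u (z(c, u) = (-5 + u) + c = -5 + c + u)
h(r, M) = -M*r*(-16 + √(3 + 1/M))/5 (h(r, M) = -M*r*(-5 - 5 + (-6 + √(3 + 1/M)))/5 = -M*r*(-16 + √(3 + 1/M))/5)
h(5, 3)*(-4) = ((⅕)*3*5*(16 - √((1 + 3*3)/3)))*(-4) = ((⅕)*3*5*(16 - √((1 + 9)/3)))*(-4) = ((⅕)*3*5*(16 - √((⅓)*10)))*(-4) = ((⅕)*3*5*(16 - √(10/3)))*(-4) = ((⅕)*3*5*(16 - √30/3))*(-4) = (48 - √30)*(-4) = -192 + 4*√30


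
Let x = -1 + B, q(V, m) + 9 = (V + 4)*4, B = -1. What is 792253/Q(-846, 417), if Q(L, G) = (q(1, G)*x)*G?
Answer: -72023/834 ≈ -86.359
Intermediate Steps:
q(V, m) = 7 + 4*V (q(V, m) = -9 + (V + 4)*4 = -9 + (4 + V)*4 = -9 + (16 + 4*V) = 7 + 4*V)
x = -2 (x = -1 - 1 = -2)
Q(L, G) = -22*G (Q(L, G) = ((7 + 4*1)*(-2))*G = ((7 + 4)*(-2))*G = (11*(-2))*G = -22*G)
792253/Q(-846, 417) = 792253/((-22*417)) = 792253/(-9174) = 792253*(-1/9174) = -72023/834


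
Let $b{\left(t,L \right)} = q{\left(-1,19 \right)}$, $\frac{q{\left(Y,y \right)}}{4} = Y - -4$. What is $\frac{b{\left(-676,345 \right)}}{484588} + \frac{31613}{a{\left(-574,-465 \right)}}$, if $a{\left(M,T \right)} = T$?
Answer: $- \frac{3829818716}{56333355} \approx -67.985$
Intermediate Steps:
$q{\left(Y,y \right)} = 16 + 4 Y$ ($q{\left(Y,y \right)} = 4 \left(Y - -4\right) = 4 \left(Y + 4\right) = 4 \left(4 + Y\right) = 16 + 4 Y$)
$b{\left(t,L \right)} = 12$ ($b{\left(t,L \right)} = 16 + 4 \left(-1\right) = 16 - 4 = 12$)
$\frac{b{\left(-676,345 \right)}}{484588} + \frac{31613}{a{\left(-574,-465 \right)}} = \frac{12}{484588} + \frac{31613}{-465} = 12 \cdot \frac{1}{484588} + 31613 \left(- \frac{1}{465}\right) = \frac{3}{121147} - \frac{31613}{465} = - \frac{3829818716}{56333355}$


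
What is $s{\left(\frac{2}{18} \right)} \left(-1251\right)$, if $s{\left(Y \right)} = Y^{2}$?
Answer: $- \frac{139}{9} \approx -15.444$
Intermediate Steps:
$s{\left(\frac{2}{18} \right)} \left(-1251\right) = \left(\frac{2}{18}\right)^{2} \left(-1251\right) = \left(2 \cdot \frac{1}{18}\right)^{2} \left(-1251\right) = \left(\frac{1}{9}\right)^{2} \left(-1251\right) = \frac{1}{81} \left(-1251\right) = - \frac{139}{9}$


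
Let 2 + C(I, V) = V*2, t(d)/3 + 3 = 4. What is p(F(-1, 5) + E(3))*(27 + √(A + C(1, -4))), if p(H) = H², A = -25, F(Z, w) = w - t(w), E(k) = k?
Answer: 675 + 25*I*√35 ≈ 675.0 + 147.9*I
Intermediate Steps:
t(d) = 3 (t(d) = -9 + 3*4 = -9 + 12 = 3)
F(Z, w) = -3 + w (F(Z, w) = w - 1*3 = w - 3 = -3 + w)
C(I, V) = -2 + 2*V (C(I, V) = -2 + V*2 = -2 + 2*V)
p(F(-1, 5) + E(3))*(27 + √(A + C(1, -4))) = ((-3 + 5) + 3)²*(27 + √(-25 + (-2 + 2*(-4)))) = (2 + 3)²*(27 + √(-25 + (-2 - 8))) = 5²*(27 + √(-25 - 10)) = 25*(27 + √(-35)) = 25*(27 + I*√35) = 675 + 25*I*√35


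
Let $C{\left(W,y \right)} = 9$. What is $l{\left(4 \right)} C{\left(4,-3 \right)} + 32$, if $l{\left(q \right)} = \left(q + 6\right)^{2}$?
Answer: $932$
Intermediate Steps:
$l{\left(q \right)} = \left(6 + q\right)^{2}$
$l{\left(4 \right)} C{\left(4,-3 \right)} + 32 = \left(6 + 4\right)^{2} \cdot 9 + 32 = 10^{2} \cdot 9 + 32 = 100 \cdot 9 + 32 = 900 + 32 = 932$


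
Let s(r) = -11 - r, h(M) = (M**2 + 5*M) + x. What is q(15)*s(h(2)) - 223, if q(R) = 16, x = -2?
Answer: -591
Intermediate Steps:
h(M) = -2 + M**2 + 5*M (h(M) = (M**2 + 5*M) - 2 = -2 + M**2 + 5*M)
q(15)*s(h(2)) - 223 = 16*(-11 - (-2 + 2**2 + 5*2)) - 223 = 16*(-11 - (-2 + 4 + 10)) - 223 = 16*(-11 - 1*12) - 223 = 16*(-11 - 12) - 223 = 16*(-23) - 223 = -368 - 223 = -591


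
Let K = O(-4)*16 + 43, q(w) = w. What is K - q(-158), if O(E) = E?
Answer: 137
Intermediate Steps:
K = -21 (K = -4*16 + 43 = -64 + 43 = -21)
K - q(-158) = -21 - 1*(-158) = -21 + 158 = 137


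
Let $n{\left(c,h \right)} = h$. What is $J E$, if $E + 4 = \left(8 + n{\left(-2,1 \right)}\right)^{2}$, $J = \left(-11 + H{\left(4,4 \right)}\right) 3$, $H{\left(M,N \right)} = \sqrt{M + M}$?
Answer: $-2541 + 462 \sqrt{2} \approx -1887.6$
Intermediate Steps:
$H{\left(M,N \right)} = \sqrt{2} \sqrt{M}$ ($H{\left(M,N \right)} = \sqrt{2 M} = \sqrt{2} \sqrt{M}$)
$J = -33 + 6 \sqrt{2}$ ($J = \left(-11 + \sqrt{2} \sqrt{4}\right) 3 = \left(-11 + \sqrt{2} \cdot 2\right) 3 = \left(-11 + 2 \sqrt{2}\right) 3 = -33 + 6 \sqrt{2} \approx -24.515$)
$E = 77$ ($E = -4 + \left(8 + 1\right)^{2} = -4 + 9^{2} = -4 + 81 = 77$)
$J E = \left(-33 + 6 \sqrt{2}\right) 77 = -2541 + 462 \sqrt{2}$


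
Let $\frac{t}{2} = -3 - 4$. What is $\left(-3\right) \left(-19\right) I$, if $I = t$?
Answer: $-798$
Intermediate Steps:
$t = -14$ ($t = 2 \left(-3 - 4\right) = 2 \left(-7\right) = -14$)
$I = -14$
$\left(-3\right) \left(-19\right) I = \left(-3\right) \left(-19\right) \left(-14\right) = 57 \left(-14\right) = -798$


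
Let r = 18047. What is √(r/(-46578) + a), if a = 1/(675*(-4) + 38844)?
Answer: I*√211817713898245/23382156 ≈ 0.62244*I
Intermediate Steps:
a = 1/36144 (a = 1/(-2700 + 38844) = 1/36144 ≈ 2.7667e-5)
√(r/(-46578) + a) = √(18047/(-46578) + 1/36144) = √(18047*(-1/46578) + 1/36144) = √(-18047/46578 + 1/36144) = √(-108707365/280585872) = I*√211817713898245/23382156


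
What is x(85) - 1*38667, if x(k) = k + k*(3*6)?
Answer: -37052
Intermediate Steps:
x(k) = 19*k (x(k) = k + k*18 = k + 18*k = 19*k)
x(85) - 1*38667 = 19*85 - 1*38667 = 1615 - 38667 = -37052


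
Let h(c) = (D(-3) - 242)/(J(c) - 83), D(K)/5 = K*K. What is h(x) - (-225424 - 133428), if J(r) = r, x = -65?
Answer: 53110293/148 ≈ 3.5885e+5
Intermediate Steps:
D(K) = 5*K**2 (D(K) = 5*(K*K) = 5*K**2)
h(c) = -197/(-83 + c) (h(c) = (5*(-3)**2 - 242)/(c - 83) = (5*9 - 242)/(-83 + c) = (45 - 242)/(-83 + c) = -197/(-83 + c))
h(x) - (-225424 - 133428) = -197/(-83 - 65) - (-225424 - 133428) = -197/(-148) - 1*(-358852) = -197*(-1/148) + 358852 = 197/148 + 358852 = 53110293/148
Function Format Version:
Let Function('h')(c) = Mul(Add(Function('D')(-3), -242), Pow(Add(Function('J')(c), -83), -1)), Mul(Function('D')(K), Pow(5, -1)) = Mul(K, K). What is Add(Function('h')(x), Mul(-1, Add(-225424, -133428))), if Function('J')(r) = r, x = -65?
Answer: Rational(53110293, 148) ≈ 3.5885e+5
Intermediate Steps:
Function('D')(K) = Mul(5, Pow(K, 2)) (Function('D')(K) = Mul(5, Mul(K, K)) = Mul(5, Pow(K, 2)))
Function('h')(c) = Mul(-197, Pow(Add(-83, c), -1)) (Function('h')(c) = Mul(Add(Mul(5, Pow(-3, 2)), -242), Pow(Add(c, -83), -1)) = Mul(Add(Mul(5, 9), -242), Pow(Add(-83, c), -1)) = Mul(Add(45, -242), Pow(Add(-83, c), -1)) = Mul(-197, Pow(Add(-83, c), -1)))
Add(Function('h')(x), Mul(-1, Add(-225424, -133428))) = Add(Mul(-197, Pow(Add(-83, -65), -1)), Mul(-1, Add(-225424, -133428))) = Add(Mul(-197, Pow(-148, -1)), Mul(-1, -358852)) = Add(Mul(-197, Rational(-1, 148)), 358852) = Add(Rational(197, 148), 358852) = Rational(53110293, 148)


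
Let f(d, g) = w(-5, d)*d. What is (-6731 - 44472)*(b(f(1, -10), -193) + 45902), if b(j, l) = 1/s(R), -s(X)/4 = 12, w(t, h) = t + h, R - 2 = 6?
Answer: -112815313885/48 ≈ -2.3503e+9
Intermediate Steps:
R = 8 (R = 2 + 6 = 8)
w(t, h) = h + t
s(X) = -48 (s(X) = -4*12 = -48)
f(d, g) = d*(-5 + d) (f(d, g) = (d - 5)*d = (-5 + d)*d = d*(-5 + d))
b(j, l) = -1/48 (b(j, l) = 1/(-48) = -1/48)
(-6731 - 44472)*(b(f(1, -10), -193) + 45902) = (-6731 - 44472)*(-1/48 + 45902) = -51203*2203295/48 = -112815313885/48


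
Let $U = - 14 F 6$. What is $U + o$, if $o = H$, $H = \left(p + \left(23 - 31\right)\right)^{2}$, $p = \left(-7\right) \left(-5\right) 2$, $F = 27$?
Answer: $1576$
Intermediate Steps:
$p = 70$ ($p = 35 \cdot 2 = 70$)
$H = 3844$ ($H = \left(70 + \left(23 - 31\right)\right)^{2} = \left(70 - 8\right)^{2} = 62^{2} = 3844$)
$o = 3844$
$U = -2268$ ($U = \left(-14\right) 27 \cdot 6 = \left(-378\right) 6 = -2268$)
$U + o = -2268 + 3844 = 1576$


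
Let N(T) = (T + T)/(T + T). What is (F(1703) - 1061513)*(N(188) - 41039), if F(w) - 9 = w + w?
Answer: 43422225724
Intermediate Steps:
F(w) = 9 + 2*w (F(w) = 9 + (w + w) = 9 + 2*w)
N(T) = 1 (N(T) = (2*T)/((2*T)) = (2*T)*(1/(2*T)) = 1)
(F(1703) - 1061513)*(N(188) - 41039) = ((9 + 2*1703) - 1061513)*(1 - 41039) = ((9 + 3406) - 1061513)*(-41038) = (3415 - 1061513)*(-41038) = -1058098*(-41038) = 43422225724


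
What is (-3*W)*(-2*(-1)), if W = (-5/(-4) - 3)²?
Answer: -147/8 ≈ -18.375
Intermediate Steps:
W = 49/16 (W = (-5*(-¼) - 3)² = (5/4 - 3)² = (-7/4)² = 49/16 ≈ 3.0625)
(-3*W)*(-2*(-1)) = (-3*49/16)*(-2*(-1)) = -147/16*2 = -147/8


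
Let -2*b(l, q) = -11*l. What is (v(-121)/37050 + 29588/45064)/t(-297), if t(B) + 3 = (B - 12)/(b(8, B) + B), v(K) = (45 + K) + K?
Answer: -8596922543/23479048125 ≈ -0.36615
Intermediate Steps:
b(l, q) = 11*l/2 (b(l, q) = -(-11)*l/2 = 11*l/2)
v(K) = 45 + 2*K
t(B) = -3 + (-12 + B)/(44 + B) (t(B) = -3 + (B - 12)/((11/2)*8 + B) = -3 + (-12 + B)/(44 + B))
(v(-121)/37050 + 29588/45064)/t(-297) = ((45 + 2*(-121))/37050 + 29588/45064)/((2*(-72 - 1*(-297))/(44 - 297))) = ((45 - 242)*(1/37050) + 29588*(1/45064))/((2*(-72 + 297)/(-253))) = (-197*1/37050 + 7397/11266)/((2*(-1/253)*225)) = (-197/37050 + 7397/11266)/(-450/253) = (67959862/104351325)*(-253/450) = -8596922543/23479048125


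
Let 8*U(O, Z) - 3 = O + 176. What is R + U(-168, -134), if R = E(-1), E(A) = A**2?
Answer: 19/8 ≈ 2.3750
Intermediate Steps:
U(O, Z) = 179/8 + O/8 (U(O, Z) = 3/8 + (O + 176)/8 = 3/8 + (176 + O)/8 = 3/8 + (22 + O/8) = 179/8 + O/8)
R = 1 (R = (-1)**2 = 1)
R + U(-168, -134) = 1 + (179/8 + (1/8)*(-168)) = 1 + (179/8 - 21) = 1 + 11/8 = 19/8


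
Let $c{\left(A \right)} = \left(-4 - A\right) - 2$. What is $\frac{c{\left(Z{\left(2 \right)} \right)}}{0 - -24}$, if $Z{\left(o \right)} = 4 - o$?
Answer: $- \frac{1}{3} \approx -0.33333$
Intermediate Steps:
$c{\left(A \right)} = -6 - A$
$\frac{c{\left(Z{\left(2 \right)} \right)}}{0 - -24} = \frac{-6 - \left(4 - 2\right)}{0 - -24} = \frac{-6 - \left(4 - 2\right)}{0 + 24} = \frac{-6 - 2}{24} = \left(-6 - 2\right) \frac{1}{24} = \left(-8\right) \frac{1}{24} = - \frac{1}{3}$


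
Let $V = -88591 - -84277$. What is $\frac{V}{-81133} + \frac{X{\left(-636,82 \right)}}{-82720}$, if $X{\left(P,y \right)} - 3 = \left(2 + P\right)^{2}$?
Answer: $- \frac{32255285467}{6711321760} \approx -4.8061$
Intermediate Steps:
$X{\left(P,y \right)} = 3 + \left(2 + P\right)^{2}$
$V = -4314$ ($V = -88591 + 84277 = -4314$)
$\frac{V}{-81133} + \frac{X{\left(-636,82 \right)}}{-82720} = - \frac{4314}{-81133} + \frac{3 + \left(2 - 636\right)^{2}}{-82720} = \left(-4314\right) \left(- \frac{1}{81133}\right) + \left(3 + \left(-634\right)^{2}\right) \left(- \frac{1}{82720}\right) = \frac{4314}{81133} + \left(3 + 401956\right) \left(- \frac{1}{82720}\right) = \frac{4314}{81133} + 401959 \left(- \frac{1}{82720}\right) = \frac{4314}{81133} - \frac{401959}{82720} = - \frac{32255285467}{6711321760}$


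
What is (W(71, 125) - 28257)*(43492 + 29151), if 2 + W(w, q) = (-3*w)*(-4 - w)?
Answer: -892346612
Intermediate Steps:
W(w, q) = -2 - 3*w*(-4 - w) (W(w, q) = -2 + (-3*w)*(-4 - w) = -2 - 3*w*(-4 - w))
(W(71, 125) - 28257)*(43492 + 29151) = ((-2 + 3*71**2 + 12*71) - 28257)*(43492 + 29151) = ((-2 + 3*5041 + 852) - 28257)*72643 = ((-2 + 15123 + 852) - 28257)*72643 = (15973 - 28257)*72643 = -12284*72643 = -892346612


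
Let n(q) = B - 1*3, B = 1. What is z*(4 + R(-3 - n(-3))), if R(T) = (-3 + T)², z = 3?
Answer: 60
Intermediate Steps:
n(q) = -2 (n(q) = 1 - 1*3 = 1 - 3 = -2)
z*(4 + R(-3 - n(-3))) = 3*(4 + (-3 + (-3 - 1*(-2)))²) = 3*(4 + (-3 + (-3 + 2))²) = 3*(4 + (-3 - 1)²) = 3*(4 + (-4)²) = 3*(4 + 16) = 3*20 = 60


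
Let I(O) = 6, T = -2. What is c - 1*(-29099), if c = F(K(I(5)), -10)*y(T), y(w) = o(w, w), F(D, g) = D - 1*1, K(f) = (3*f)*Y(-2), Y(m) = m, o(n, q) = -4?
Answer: 29247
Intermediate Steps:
K(f) = -6*f (K(f) = (3*f)*(-2) = -6*f)
F(D, g) = -1 + D (F(D, g) = D - 1 = -1 + D)
y(w) = -4
c = 148 (c = (-1 - 6*6)*(-4) = (-1 - 36)*(-4) = -37*(-4) = 148)
c - 1*(-29099) = 148 - 1*(-29099) = 148 + 29099 = 29247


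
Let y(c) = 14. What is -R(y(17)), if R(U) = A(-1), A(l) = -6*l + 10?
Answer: -16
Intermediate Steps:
A(l) = 10 - 6*l
R(U) = 16 (R(U) = 10 - 6*(-1) = 10 + 6 = 16)
-R(y(17)) = -1*16 = -16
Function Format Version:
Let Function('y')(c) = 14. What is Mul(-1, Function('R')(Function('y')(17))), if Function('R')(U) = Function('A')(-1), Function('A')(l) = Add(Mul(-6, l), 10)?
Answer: -16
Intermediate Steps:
Function('A')(l) = Add(10, Mul(-6, l))
Function('R')(U) = 16 (Function('R')(U) = Add(10, Mul(-6, -1)) = Add(10, 6) = 16)
Mul(-1, Function('R')(Function('y')(17))) = Mul(-1, 16) = -16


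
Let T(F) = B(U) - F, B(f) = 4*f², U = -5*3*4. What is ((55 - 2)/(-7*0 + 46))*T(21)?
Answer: 762087/46 ≈ 16567.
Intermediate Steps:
U = -60 (U = -15*4 = -60)
T(F) = 14400 - F (T(F) = 4*(-60)² - F = 4*3600 - F = 14400 - F)
((55 - 2)/(-7*0 + 46))*T(21) = ((55 - 2)/(-7*0 + 46))*(14400 - 1*21) = (53/(0 + 46))*(14400 - 21) = (53/46)*14379 = 762087/46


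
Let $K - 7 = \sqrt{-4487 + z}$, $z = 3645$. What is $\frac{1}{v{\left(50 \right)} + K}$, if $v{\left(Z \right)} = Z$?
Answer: $\frac{57}{4091} - \frac{i \sqrt{842}}{4091} \approx 0.013933 - 0.0070929 i$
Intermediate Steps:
$K = 7 + i \sqrt{842}$ ($K = 7 + \sqrt{-4487 + 3645} = 7 + \sqrt{-842} = 7 + i \sqrt{842} \approx 7.0 + 29.017 i$)
$\frac{1}{v{\left(50 \right)} + K} = \frac{1}{50 + \left(7 + i \sqrt{842}\right)} = \frac{1}{57 + i \sqrt{842}}$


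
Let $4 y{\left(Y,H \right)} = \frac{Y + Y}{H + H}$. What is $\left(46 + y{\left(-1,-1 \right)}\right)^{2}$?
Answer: $\frac{34225}{16} \approx 2139.1$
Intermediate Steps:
$y{\left(Y,H \right)} = \frac{Y}{4 H}$ ($y{\left(Y,H \right)} = \frac{\left(Y + Y\right) \frac{1}{H + H}}{4} = \frac{2 Y \frac{1}{2 H}}{4} = \frac{Y \frac{1}{H}}{4} = \frac{Y}{4 H}$)
$\left(46 + y{\left(-1,-1 \right)}\right)^{2} = \left(46 + \frac{1}{4} \left(-1\right) \frac{1}{-1}\right)^{2} = \left(46 + \frac{1}{4} \left(-1\right) \left(-1\right)\right)^{2} = \left(46 + \frac{1}{4}\right)^{2} = \left(\frac{185}{4}\right)^{2} = \frac{34225}{16}$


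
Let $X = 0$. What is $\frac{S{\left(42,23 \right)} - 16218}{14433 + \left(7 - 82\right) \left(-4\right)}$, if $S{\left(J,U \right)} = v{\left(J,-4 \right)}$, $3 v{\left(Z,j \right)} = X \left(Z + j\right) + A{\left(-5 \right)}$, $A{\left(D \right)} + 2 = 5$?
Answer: $- \frac{16217}{14733} \approx -1.1007$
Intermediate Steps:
$A{\left(D \right)} = 3$ ($A{\left(D \right)} = -2 + 5 = 3$)
$v{\left(Z,j \right)} = 1$ ($v{\left(Z,j \right)} = \frac{0 \left(Z + j\right) + 3}{3} = \frac{0 + 3}{3} = \frac{1}{3} \cdot 3 = 1$)
$S{\left(J,U \right)} = 1$
$\frac{S{\left(42,23 \right)} - 16218}{14433 + \left(7 - 82\right) \left(-4\right)} = \frac{1 - 16218}{14433 + \left(7 - 82\right) \left(-4\right)} = - \frac{16217}{14433 - -300} = - \frac{16217}{14433 + 300} = - \frac{16217}{14733}$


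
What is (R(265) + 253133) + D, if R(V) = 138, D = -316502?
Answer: -63231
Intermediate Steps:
(R(265) + 253133) + D = (138 + 253133) - 316502 = 253271 - 316502 = -63231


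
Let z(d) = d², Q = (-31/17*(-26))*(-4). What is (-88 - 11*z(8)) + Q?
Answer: -16688/17 ≈ -981.65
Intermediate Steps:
Q = -3224/17 (Q = (-31*1/17*(-26))*(-4) = -31/17*(-26)*(-4) = (806/17)*(-4) = -3224/17 ≈ -189.65)
(-88 - 11*z(8)) + Q = (-88 - 11*8²) - 3224/17 = (-88 - 11*64) - 3224/17 = (-88 - 704) - 3224/17 = -792 - 3224/17 = -16688/17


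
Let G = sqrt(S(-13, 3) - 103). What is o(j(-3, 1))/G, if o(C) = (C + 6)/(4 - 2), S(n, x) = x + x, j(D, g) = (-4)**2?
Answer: -11*I*sqrt(97)/97 ≈ -1.1169*I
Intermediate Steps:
j(D, g) = 16
S(n, x) = 2*x
o(C) = 3 + C/2 (o(C) = (6 + C)/2 = (6 + C)*(1/2) = 3 + C/2)
G = I*sqrt(97) (G = sqrt(2*3 - 103) = sqrt(6 - 103) = sqrt(-97) = I*sqrt(97) ≈ 9.8489*I)
o(j(-3, 1))/G = (3 + (1/2)*16)/((I*sqrt(97))) = (3 + 8)*(-I*sqrt(97)/97) = 11*(-I*sqrt(97)/97) = -11*I*sqrt(97)/97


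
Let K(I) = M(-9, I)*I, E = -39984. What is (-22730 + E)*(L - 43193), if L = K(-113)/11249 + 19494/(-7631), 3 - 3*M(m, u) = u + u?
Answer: 697634404845850484/257523357 ≈ 2.7090e+9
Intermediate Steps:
M(m, u) = 1 - 2*u/3 (M(m, u) = 1 - (u + u)/3 = 1 - 2*u/3)
K(I) = I*(1 - 2*I/3) (K(I) = (1 - 2*I/3)*I = I*(1 - 2*I/3))
L = -855331405/257523357 (L = ((1/3)*(-113)*(3 - 2*(-113)))/11249 + 19494/(-7631) = ((1/3)*(-113)*(3 + 226))*(1/11249) + 19494*(-1/7631) = ((1/3)*(-113)*229)*(1/11249) - 19494/7631 = -25877/3*1/11249 - 19494/7631 = -25877/33747 - 19494/7631 = -855331405/257523357 ≈ -3.3214)
(-22730 + E)*(L - 43193) = (-22730 - 39984)*(-855331405/257523357 - 43193) = -62714*(-11124061690306/257523357) = 697634404845850484/257523357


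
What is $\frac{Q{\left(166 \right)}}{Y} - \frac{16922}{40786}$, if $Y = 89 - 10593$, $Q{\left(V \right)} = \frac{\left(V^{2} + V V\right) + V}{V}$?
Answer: $- \frac{95665213}{214208072} \approx -0.4466$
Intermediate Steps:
$Q{\left(V \right)} = \frac{V + 2 V^{2}}{V}$ ($Q{\left(V \right)} = \frac{\left(V^{2} + V^{2}\right) + V}{V} = \frac{2 V^{2} + V}{V} = \frac{V + 2 V^{2}}{V}$)
$Y = -10504$ ($Y = 89 - 10593 = -10504$)
$\frac{Q{\left(166 \right)}}{Y} - \frac{16922}{40786} = \frac{1 + 2 \cdot 166}{-10504} - \frac{16922}{40786} = \left(1 + 332\right) \left(- \frac{1}{10504}\right) - \frac{8461}{20393} = 333 \left(- \frac{1}{10504}\right) - \frac{8461}{20393} = - \frac{333}{10504} - \frac{8461}{20393} = - \frac{95665213}{214208072}$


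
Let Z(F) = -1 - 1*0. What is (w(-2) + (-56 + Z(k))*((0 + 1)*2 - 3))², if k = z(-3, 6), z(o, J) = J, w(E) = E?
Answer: 3025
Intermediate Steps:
k = 6
Z(F) = -1 (Z(F) = -1 + 0 = -1)
(w(-2) + (-56 + Z(k))*((0 + 1)*2 - 3))² = (-2 + (-56 - 1)*((0 + 1)*2 - 3))² = (-2 - 57*(1*2 - 3))² = (-2 - 57*(2 - 3))² = (-2 - 57*(-1))² = (-2 + 57)² = 55² = 3025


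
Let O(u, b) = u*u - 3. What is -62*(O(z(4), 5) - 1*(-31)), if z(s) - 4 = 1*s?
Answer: -5704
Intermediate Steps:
z(s) = 4 + s (z(s) = 4 + 1*s = 4 + s)
O(u, b) = -3 + u**2 (O(u, b) = u**2 - 3 = -3 + u**2)
-62*(O(z(4), 5) - 1*(-31)) = -62*((-3 + (4 + 4)**2) - 1*(-31)) = -62*((-3 + 8**2) + 31) = -62*((-3 + 64) + 31) = -62*(61 + 31) = -62*92 = -5704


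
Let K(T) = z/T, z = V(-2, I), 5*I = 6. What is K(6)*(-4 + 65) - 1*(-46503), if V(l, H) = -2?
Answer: 139448/3 ≈ 46483.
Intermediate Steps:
I = 6/5 (I = (1/5)*6 = 6/5 ≈ 1.2000)
z = -2
K(T) = -2/T
K(6)*(-4 + 65) - 1*(-46503) = (-2/6)*(-4 + 65) - 1*(-46503) = -2*1/6*61 + 46503 = -1/3*61 + 46503 = -61/3 + 46503 = 139448/3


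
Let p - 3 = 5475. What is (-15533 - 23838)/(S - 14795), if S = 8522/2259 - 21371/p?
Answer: 162402776514/61028929721 ≈ 2.6611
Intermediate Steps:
p = 5478 (p = 3 + 5475 = 5478)
S = -531191/4124934 (S = 8522/2259 - 21371/5478 = -531191/4124934 ≈ -0.12878)
(-15533 - 23838)/(S - 14795) = (-15533 - 23838)/(-531191/4124934 - 14795) = -39371/(-61028929721/4124934) = -39371*(-4124934/61028929721) = 162402776514/61028929721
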